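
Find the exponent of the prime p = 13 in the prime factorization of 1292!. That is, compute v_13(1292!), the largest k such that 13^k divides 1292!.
v_13(1292!) = 106

Legendre's formula: v_p(n!) = Σ_{k ≥ 1} ⌊n / p^k⌋. For p = 13, n = 1292, the terms are:
  ⌊1292/13^1⌋ = ⌊1292/13⌋ = 99
  ⌊1292/13^2⌋ = ⌊1292/169⌋ = 7
(the next term ⌊1292/13^3⌋ = 0, terminating the sum). Summing: v_13(1292!) = 99 + 7 = 106.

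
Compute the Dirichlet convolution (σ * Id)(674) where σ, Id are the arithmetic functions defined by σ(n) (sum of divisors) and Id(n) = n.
(σ * Id)(674) = 3375

Divisors of 674: [1, 2, 337, 674]. For each d | 674:
  d = 1: σ(1) · Id(674/1) = 1 · 674 = 674
  d = 2: σ(2) · Id(674/2) = 3 · 337 = 1011
  d = 337: σ(337) · Id(674/337) = 338 · 2 = 676
  d = 674: σ(674) · Id(674/674) = 1014 · 1 = 1014
Summing: (σ * Id)(674) = 674 + 1011 + 676 + 1014 = 3375.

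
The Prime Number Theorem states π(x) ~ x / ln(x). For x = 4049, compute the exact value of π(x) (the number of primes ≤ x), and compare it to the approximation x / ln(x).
π(4049) = 558;  x/ln(x) ≈ 487.47;  relative error ≈ 12.64%.

Directly count primes up to 4049: π(4049) = 558. The PNT approximation gives 4049/ln(4049) ≈ 4049/8.30623 ≈ 487.47. Relative error (π(x) − x/ln(x)) / π(x) ≈ 12.64%; the approximation is known to undercount slightly (Li(x) is a better estimate).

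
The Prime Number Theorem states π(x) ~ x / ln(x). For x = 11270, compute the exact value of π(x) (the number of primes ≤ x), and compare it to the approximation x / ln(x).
π(11270) = 1362;  x/ln(x) ≈ 1207.94;  relative error ≈ 11.31%.

Directly count primes up to 11270: π(11270) = 1362. The PNT approximation gives 11270/ln(11270) ≈ 11270/9.32990 ≈ 1207.94. Relative error (π(x) − x/ln(x)) / π(x) ≈ 11.31%; the approximation is known to undercount slightly (Li(x) is a better estimate).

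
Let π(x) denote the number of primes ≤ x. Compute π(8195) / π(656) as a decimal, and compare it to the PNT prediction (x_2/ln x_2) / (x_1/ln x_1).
π(8195)/π(656) = 1028/119 ≈ 8.6387;  PNT prediction ≈ 8.9918.

π(656) = 119 and π(8195) = 1028, so π(8195)/π(656) ≈ 8.6387. The PNT-predicted ratio is (8195/ln(8195)) / (656/ln(656)) ≈ 8.9918. The two agree to within a few percent, as expected.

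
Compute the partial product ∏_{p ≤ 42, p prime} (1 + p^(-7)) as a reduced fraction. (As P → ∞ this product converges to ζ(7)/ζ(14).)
∏ = 906276285123367303463952471174214707523220166331900002148763513926498754947885274824704/898827234959603916464015184677991123451710902595120068322823619866941706124048533178125

The primes p ≤ 42 are [2, 3, 5, 7, 11, 13, 17, 19, 23, 29, 31, 37, 41]. For each, (1 + 1/p^7) = (p^7 + 1)/p^7. Multiplying these fractions over p ∈ [2, 3, 5, 7, 11, 13, 17, 19, 23, 29, 31, 37, 41] gives 906276285123367303463952471174214707523220166331900002148763513926498754947885274824704/898827234959603916464015184677991123451710902595120068322823619866941706124048533178125. (In the limit P → ∞ this tends to ζ(7)/ζ(14).)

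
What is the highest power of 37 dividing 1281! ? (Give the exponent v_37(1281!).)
v_37(1281!) = 34

Legendre's formula: v_p(n!) = Σ_{k ≥ 1} ⌊n / p^k⌋. For p = 37, n = 1281, the terms are:
  ⌊1281/37^1⌋ = ⌊1281/37⌋ = 34
(the next term ⌊1281/37^2⌋ = 0, terminating the sum). Summing: v_37(1281!) = 34 = 34.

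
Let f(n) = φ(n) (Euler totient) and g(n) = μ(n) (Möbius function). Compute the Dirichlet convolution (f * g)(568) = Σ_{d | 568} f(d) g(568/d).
(φ * μ)(568) = 138

Divisors of 568: [1, 2, 4, 8, 71, 142, 284, 568]. For each d | 568:
  d = 1: φ(1) · μ(568/1) = 1 · 0 = 0
  d = 2: φ(2) · μ(568/2) = 1 · 0 = 0
  d = 4: φ(4) · μ(568/4) = 2 · 1 = 2
  d = 8: φ(8) · μ(568/8) = 4 · -1 = -4
  d = 71: φ(71) · μ(568/71) = 70 · 0 = 0
  d = 142: φ(142) · μ(568/142) = 70 · 0 = 0
  d = 284: φ(284) · μ(568/284) = 140 · -1 = -140
  d = 568: φ(568) · μ(568/568) = 280 · 1 = 280
Summing: (φ * μ)(568) = 0 + 0 + 2 + -4 + 0 + 0 + -140 + 280 = 138.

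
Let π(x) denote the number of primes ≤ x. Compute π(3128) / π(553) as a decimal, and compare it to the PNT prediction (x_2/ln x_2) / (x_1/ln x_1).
π(3128)/π(553) = 445/101 ≈ 4.4059;  PNT prediction ≈ 4.4386.

π(553) = 101 and π(3128) = 445, so π(3128)/π(553) ≈ 4.4059. The PNT-predicted ratio is (3128/ln(3128)) / (553/ln(553)) ≈ 4.4386. The two agree to within a few percent, as expected.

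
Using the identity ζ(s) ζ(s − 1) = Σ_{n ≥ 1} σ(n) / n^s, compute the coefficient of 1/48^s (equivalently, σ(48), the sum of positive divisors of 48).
σ(48) = 124

In the product (Σ m^0/m^s)(Σ k / k^s) = Σ (Σ_{d | n} d) / n^s, the coefficient of 1/n^s is σ(n) = Σ_{d | n} d. For n = 48, divisors are [1, 2, 3, 4, 6, 8, 12, 16, 24, 48]; summing: σ(48) = 124.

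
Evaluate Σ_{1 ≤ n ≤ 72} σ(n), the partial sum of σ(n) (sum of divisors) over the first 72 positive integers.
Σ_{n ≤ 72} σ(n) = 4332

Compute σ(n) for each 1 ≤ n ≤ 72: σ(1) = 1, σ(2) = 3, σ(3) = 4, σ(4) = 7, σ(5) = 6, σ(6) = 12, σ(7) = 8, σ(8) = 15, σ(9) = 13, σ(10) = 18, σ(11) = 12, σ(12) = 28, σ(13) = 14, σ(14) = 24, σ(15) = 24, σ(16) = 31, σ(17) = 18, σ(18) = 39, σ(19) = 20, σ(20) = 42, σ(21) = 32, σ(22) = 36, σ(23) = 24, σ(24) = 60, σ(25) = 31, σ(26) = 42, σ(27) = 40, σ(28) = 56, σ(29) = 30, σ(30) = 72, σ(31) = 32, σ(32) = 63, σ(33) = 48, σ(34) = 54, σ(35) = 48, σ(36) = 91, σ(37) = 38, σ(38) = 60, σ(39) = 56, σ(40) = 90, σ(41) = 42, σ(42) = 96, σ(43) = 44, σ(44) = 84, σ(45) = 78, σ(46) = 72, σ(47) = 48, σ(48) = 124, σ(49) = 57, σ(50) = 93, σ(51) = 72, σ(52) = 98, σ(53) = 54, σ(54) = 120, σ(55) = 72, σ(56) = 120, σ(57) = 80, σ(58) = 90, σ(59) = 60, σ(60) = 168, σ(61) = 62, σ(62) = 96, σ(63) = 104, σ(64) = 127, σ(65) = 84, σ(66) = 144, σ(67) = 68, σ(68) = 126, σ(69) = 96, σ(70) = 144, σ(71) = 72, σ(72) = 195. Summing all 72 values: 4332. (Average order: Σ_{n ≤ x} σ(n) ~ (π²/12) x². For x = 72, (π²/12)·72² ≈ 4263.67.)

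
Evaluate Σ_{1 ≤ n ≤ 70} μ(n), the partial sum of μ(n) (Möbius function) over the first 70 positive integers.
Σ_{n ≤ 70} μ(n) = -2

Compute μ(n) for each 1 ≤ n ≤ 70: μ(1) = 1, μ(2) = -1, μ(3) = -1, μ(4) = 0, μ(5) = -1, μ(6) = 1, μ(7) = -1, μ(8) = 0, μ(9) = 0, μ(10) = 1, μ(11) = -1, μ(12) = 0, μ(13) = -1, μ(14) = 1, μ(15) = 1, μ(16) = 0, μ(17) = -1, μ(18) = 0, μ(19) = -1, μ(20) = 0, μ(21) = 1, μ(22) = 1, μ(23) = -1, μ(24) = 0, μ(25) = 0, μ(26) = 1, μ(27) = 0, μ(28) = 0, μ(29) = -1, μ(30) = -1, μ(31) = -1, μ(32) = 0, μ(33) = 1, μ(34) = 1, μ(35) = 1, μ(36) = 0, μ(37) = -1, μ(38) = 1, μ(39) = 1, μ(40) = 0, μ(41) = -1, μ(42) = -1, μ(43) = -1, μ(44) = 0, μ(45) = 0, μ(46) = 1, μ(47) = -1, μ(48) = 0, μ(49) = 0, μ(50) = 0, μ(51) = 1, μ(52) = 0, μ(53) = -1, μ(54) = 0, μ(55) = 1, μ(56) = 0, μ(57) = 1, μ(58) = 1, μ(59) = -1, μ(60) = 0, μ(61) = -1, μ(62) = 1, μ(63) = 0, μ(64) = 0, μ(65) = 1, μ(66) = -1, μ(67) = -1, μ(68) = 0, μ(69) = 1, μ(70) = -1. Summing all 70 values: -2. (Mertens function M(x) = Σ_{n ≤ x} μ(n); on average M(x) should be small (PNT ⟺ M(x) = o(x)).)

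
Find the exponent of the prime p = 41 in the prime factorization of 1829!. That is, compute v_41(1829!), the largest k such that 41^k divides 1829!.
v_41(1829!) = 45

Legendre's formula: v_p(n!) = Σ_{k ≥ 1} ⌊n / p^k⌋. For p = 41, n = 1829, the terms are:
  ⌊1829/41^1⌋ = ⌊1829/41⌋ = 44
  ⌊1829/41^2⌋ = ⌊1829/1681⌋ = 1
(the next term ⌊1829/41^3⌋ = 0, terminating the sum). Summing: v_41(1829!) = 44 + 1 = 45.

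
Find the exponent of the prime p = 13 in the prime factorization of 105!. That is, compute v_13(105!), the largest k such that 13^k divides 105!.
v_13(105!) = 8

Legendre's formula: v_p(n!) = Σ_{k ≥ 1} ⌊n / p^k⌋. For p = 13, n = 105, the terms are:
  ⌊105/13^1⌋ = ⌊105/13⌋ = 8
(the next term ⌊105/13^2⌋ = 0, terminating the sum). Summing: v_13(105!) = 8 = 8.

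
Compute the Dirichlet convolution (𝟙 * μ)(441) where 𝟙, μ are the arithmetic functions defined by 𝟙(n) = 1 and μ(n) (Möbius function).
(𝟙 * μ)(441) = 0

Divisors of 441: [1, 3, 7, 9, 21, 49, 63, 147, 441]. For each d | 441:
  d = 1: 𝟙(1) · μ(441/1) = 1 · 0 = 0
  d = 3: 𝟙(3) · μ(441/3) = 1 · 0 = 0
  d = 7: 𝟙(7) · μ(441/7) = 1 · 0 = 0
  d = 9: 𝟙(9) · μ(441/9) = 1 · 0 = 0
  d = 21: 𝟙(21) · μ(441/21) = 1 · 1 = 1
  d = 49: 𝟙(49) · μ(441/49) = 1 · 0 = 0
  d = 63: 𝟙(63) · μ(441/63) = 1 · -1 = -1
  d = 147: 𝟙(147) · μ(441/147) = 1 · -1 = -1
  d = 441: 𝟙(441) · μ(441/441) = 1 · 1 = 1
Summing: (𝟙 * μ)(441) = 0 + 0 + 0 + 0 + 1 + 0 + -1 + -1 + 1 = 0.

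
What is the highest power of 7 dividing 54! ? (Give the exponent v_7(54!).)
v_7(54!) = 8

Legendre's formula: v_p(n!) = Σ_{k ≥ 1} ⌊n / p^k⌋. For p = 7, n = 54, the terms are:
  ⌊54/7^1⌋ = ⌊54/7⌋ = 7
  ⌊54/7^2⌋ = ⌊54/49⌋ = 1
(the next term ⌊54/7^3⌋ = 0, terminating the sum). Summing: v_7(54!) = 7 + 1 = 8.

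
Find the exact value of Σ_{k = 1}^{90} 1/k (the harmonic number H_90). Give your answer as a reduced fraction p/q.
H_90 = 3653182778990767589396015372875328285861/718766754945489455304472257065075294400

Direct summation: H_90 = 1 + 1/2 + ... + 1/90. The least common denominator is lcm(1, ..., 90) = 718766754945489455304472257065075294400; over this denominator the numerator is 718766754945489455304472257065075294400 + 359383377472744727652236128532537647200 + 239588918315163151768157419021691764800 + 179691688736372363826118064266268823600 + 143753350989097891060894451413015058880 + 119794459157581575884078709510845882400 + 102680964992212779329210322437867899200 + 89845844368186181913059032133134411800 + 79862972771721050589385806340563921600 + 71876675494548945530447225706507529440 + 65342432267771768664042932460461390400 + 59897229578790787942039354755422941200 + 55289750380422265792651712081928868800 + 51340482496106389664605161218933949600 + 47917783663032630353631483804338352960 + 44922922184093090956529516066567205900 + 42280397349734673841439544533239723200 + 39931486385860525294692903170281960800 + 37829829207657339752866960898161857600 + 35938337747274472765223612853253764720 + 34226988330737593109736774145955966400 + 32671216133885884332021466230230695200 + 31250728475890845882803141611525012800 + 29948614789395393971019677377711470600 + 28750670197819578212178890282603011776 + 27644875190211132896325856040964434400 + 26620990923907016863128602113521307200 + 25670241248053194832302580609466974800 + 24785060515361705355326629553968113600 + 23958891831516315176815741902169176480 + 23186024353080305009821685711776622400 + 22461461092046545478264758033283602950 + 21780810755923922888014310820153796800 + 21140198674867336920719772266619861600 + 20536192998442555865842064487573579840 + 19965743192930262647346451585140980400 + 19426128512040255548769520461218251200 + 18914914603828669876433480449080928800 + 18429916793474088597550570693976289600 + 17969168873637236382611806426626882360 + 17530896462085108665962737977196958400 + 17113494165368796554868387072977983200 + 16715505928964871053592378071280820800 + 16335608066942942166010733115115347600 + 15972594554344210117877161268112784320 + 15625364237945422941401570805762506400 + 15292909679691265006478133129044155200 + 14974307394697696985509838688855735300 + 14668709284601825618458617491123985600 + 14375335098909789106089445141301505888 + 14093465783244891280479848177746574400 + 13822437595105566448162928020482217200 + 13561636885763951986876835038963684800 + 13310495461953508431564301056760653600 + 13068486453554353732808586492092278080 + 12835120624026597416151290304733487400 + 12609943069219113250955653632720619200 + 12392530257680852677663314776984056800 + 12182487371957448394991055204492801600 + 11979445915758157588407870951084588240 + 11783061556483433693515938640411070400 + 11593012176540152504910842855888311200 + 11408996110245864369912258048651988800 + 11230730546023272739132379016641801475 + 11057950076084453158530342416385773760 + 10890405377961961444007155410076898400 + 10727862014111782914992123239777243200 + 10570099337433668460359886133309930800 + 10416909491963615294267713870508337600 + 10268096499221277932921032243786789920 + 10123475421767457116964397986832046400 + 9982871596465131323673225792570490200 + 9846119930760129524718798041987332800 + 9713064256020127774384760230609125600 + 9583556732606526070726296760867670592 + 9457457301914334938216740224540464400 + 9334633181110252666291847494351627200 + 9214958396737044298775285346988144800 + 9098313353740372851955345026140193600 + 8984584436818618191305903213313441180 + 8873663641302338954376200704507102400 + 8765448231042554332981368988598479200 + 8659840421029993437403280205603316800 + 8556747082684398277434193536488991600 + 8456079469946934768287908906647944640 + 8357752964482435526796189035640410400 + 8261686838453901785108876517989371200 + 8167804033471471083005366557557673800 + 8076030954443701744994070304101969600 + 7986297277172105058938580634056392160 = 3653182778990767589396015372875328285861, so H_90 = 3653182778990767589396015372875328285861/718766754945489455304472257065075294400 (already in lowest terms) ≈ 5.08257. (The PNT-adjacent estimate ln(90) + γ ≈ 5.07703 matches within O(1/n).)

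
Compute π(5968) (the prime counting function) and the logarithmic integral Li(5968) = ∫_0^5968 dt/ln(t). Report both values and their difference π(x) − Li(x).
π(5968) = 781;  Li(5968) ≈ 796.73;  π(x) − Li(x) ≈ -15.73.

Direct count of primes ≤ 5968 gives π(5968) = 781. Numerical evaluation of the logarithmic integral gives Li(5968) ≈ 796.73. The difference π(x) − Li(x) ≈ -15.73 is typically negative for small/moderate x (Li(x) overestimates), though Littlewood's theorem shows this sign changes infinitely often.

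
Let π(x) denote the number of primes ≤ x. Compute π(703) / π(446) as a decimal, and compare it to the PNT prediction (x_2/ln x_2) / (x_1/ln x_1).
π(703)/π(446) = 126/86 ≈ 1.4651;  PNT prediction ≈ 1.4668.

π(446) = 86 and π(703) = 126, so π(703)/π(446) ≈ 1.4651. The PNT-predicted ratio is (703/ln(703)) / (446/ln(446)) ≈ 1.4668. The two agree to within a few percent, as expected.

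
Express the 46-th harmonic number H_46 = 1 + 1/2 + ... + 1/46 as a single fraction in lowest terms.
H_46 = 5943339269060627227/1345655451257488800

Direct summation: H_46 = 1 + 1/2 + ... + 1/46. The least common denominator is lcm(1, ..., 46) = 9419588158802421600; over this denominator the numerator is 9419588158802421600 + 4709794079401210800 + 3139862719600807200 + 2354897039700605400 + 1883917631760484320 + 1569931359800403600 + 1345655451257488800 + 1177448519850302700 + 1046620906533602400 + 941958815880242160 + 856326196254765600 + 784965679900201800 + 724583704523263200 + 672827725628744400 + 627972543920161440 + 588724259925151350 + 554093421106024800 + 523310453266801200 + 495767797831706400 + 470979407940121080 + 448551817085829600 + 428163098127382800 + 409547311252279200 + 392482839950100900 + 376783526352096864 + 362291852261631600 + 348873635511200800 + 336413862814372200 + 324813384786290400 + 313986271960080720 + 303857682542013600 + 294362129962575675 + 285442065418255200 + 277046710553012400 + 269131090251497760 + 261655226633400600 + 254583463751416800 + 247883898915853200 + 241527901507754400 + 235489703970060540 + 229746052653717600 + 224275908542914800 + 219060189739591200 + 214081549063691400 + 209324181306720480 + 204773655626139600 = 41603374883424390589, so H_46 = 41603374883424390589/9419588158802421600; reducing by gcd(41603374883424390589, 9419588158802421600) = 7 gives 5943339269060627227/1345655451257488800 ≈ 4.41669. (The PNT-adjacent estimate ln(46) + γ ≈ 4.40586 matches within O(1/n).)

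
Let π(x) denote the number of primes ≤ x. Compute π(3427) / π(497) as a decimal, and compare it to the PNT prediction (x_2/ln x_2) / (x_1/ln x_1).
π(3427)/π(497) = 480/94 ≈ 5.1064;  PNT prediction ≈ 5.2596.

π(497) = 94 and π(3427) = 480, so π(3427)/π(497) ≈ 5.1064. The PNT-predicted ratio is (3427/ln(3427)) / (497/ln(497)) ≈ 5.2596. The two agree to within a few percent, as expected.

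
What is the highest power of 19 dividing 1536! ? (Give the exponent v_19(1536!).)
v_19(1536!) = 84

Legendre's formula: v_p(n!) = Σ_{k ≥ 1} ⌊n / p^k⌋. For p = 19, n = 1536, the terms are:
  ⌊1536/19^1⌋ = ⌊1536/19⌋ = 80
  ⌊1536/19^2⌋ = ⌊1536/361⌋ = 4
(the next term ⌊1536/19^3⌋ = 0, terminating the sum). Summing: v_19(1536!) = 80 + 4 = 84.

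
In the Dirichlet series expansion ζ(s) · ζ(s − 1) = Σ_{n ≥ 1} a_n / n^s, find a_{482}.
σ(482) = 726

In the product (Σ m^0/m^s)(Σ k / k^s) = Σ (Σ_{d | n} d) / n^s, the coefficient of 1/n^s is σ(n) = Σ_{d | n} d. For n = 482, divisors are [1, 2, 241, 482]; summing: σ(482) = 726.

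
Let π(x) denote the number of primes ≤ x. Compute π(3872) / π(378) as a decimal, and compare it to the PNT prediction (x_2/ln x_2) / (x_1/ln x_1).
π(3872)/π(378) = 536/74 ≈ 7.2432;  PNT prediction ≈ 7.3586.

π(378) = 74 and π(3872) = 536, so π(3872)/π(378) ≈ 7.2432. The PNT-predicted ratio is (3872/ln(3872)) / (378/ln(378)) ≈ 7.3586. The two agree to within a few percent, as expected.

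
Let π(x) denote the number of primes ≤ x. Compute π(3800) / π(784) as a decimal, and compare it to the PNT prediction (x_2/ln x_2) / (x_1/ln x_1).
π(3800)/π(784) = 528/137 ≈ 3.8540;  PNT prediction ≈ 3.9188.

π(784) = 137 and π(3800) = 528, so π(3800)/π(784) ≈ 3.8540. The PNT-predicted ratio is (3800/ln(3800)) / (784/ln(784)) ≈ 3.9188. The two agree to within a few percent, as expected.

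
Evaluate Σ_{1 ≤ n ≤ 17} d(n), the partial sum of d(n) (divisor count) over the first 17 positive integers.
Σ_{n ≤ 17} d(n) = 52

Compute d(n) for each 1 ≤ n ≤ 17: d(1) = 1, d(2) = 2, d(3) = 2, d(4) = 3, d(5) = 2, d(6) = 4, d(7) = 2, d(8) = 4, d(9) = 3, d(10) = 4, d(11) = 2, d(12) = 6, d(13) = 2, d(14) = 4, d(15) = 4, d(16) = 5, d(17) = 2. Summing all 17 values: 52. (Dirichlet's divisor formula: Σ_{n ≤ x} d(n) = x ln(x) + (2γ − 1) x + O(√x). For x = 17, the asymptotic estimate is ≈ 50.79.)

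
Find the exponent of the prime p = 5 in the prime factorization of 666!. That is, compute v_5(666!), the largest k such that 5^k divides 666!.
v_5(666!) = 165

Legendre's formula: v_p(n!) = Σ_{k ≥ 1} ⌊n / p^k⌋. For p = 5, n = 666, the terms are:
  ⌊666/5^1⌋ = ⌊666/5⌋ = 133
  ⌊666/5^2⌋ = ⌊666/25⌋ = 26
  ⌊666/5^3⌋ = ⌊666/125⌋ = 5
  ⌊666/5^4⌋ = ⌊666/625⌋ = 1
(the next term ⌊666/5^5⌋ = 0, terminating the sum). Summing: v_5(666!) = 133 + 26 + 5 + 1 = 165.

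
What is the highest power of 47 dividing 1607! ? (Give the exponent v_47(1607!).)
v_47(1607!) = 34

Legendre's formula: v_p(n!) = Σ_{k ≥ 1} ⌊n / p^k⌋. For p = 47, n = 1607, the terms are:
  ⌊1607/47^1⌋ = ⌊1607/47⌋ = 34
(the next term ⌊1607/47^2⌋ = 0, terminating the sum). Summing: v_47(1607!) = 34 = 34.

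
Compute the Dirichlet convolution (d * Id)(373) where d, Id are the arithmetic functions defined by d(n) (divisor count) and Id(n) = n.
(d * Id)(373) = 375

Divisors of 373: [1, 373]. For each d | 373:
  d = 1: d(1) · Id(373/1) = 1 · 373 = 373
  d = 373: d(373) · Id(373/373) = 2 · 1 = 2
Summing: (d * Id)(373) = 373 + 2 = 375.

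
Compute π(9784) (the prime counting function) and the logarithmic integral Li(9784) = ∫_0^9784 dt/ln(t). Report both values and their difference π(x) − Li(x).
π(9784) = 1206;  Li(9784) ≈ 1222.66;  π(x) − Li(x) ≈ -16.66.

Direct count of primes ≤ 9784 gives π(9784) = 1206. Numerical evaluation of the logarithmic integral gives Li(9784) ≈ 1222.66. The difference π(x) − Li(x) ≈ -16.66 is typically negative for small/moderate x (Li(x) overestimates), though Littlewood's theorem shows this sign changes infinitely often.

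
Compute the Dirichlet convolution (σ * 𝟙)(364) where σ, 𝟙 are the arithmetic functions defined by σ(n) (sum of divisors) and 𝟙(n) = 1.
(σ * 𝟙)(364) = 1485

Divisors of 364: [1, 2, 4, 7, 13, 14, 26, 28, 52, 91, 182, 364]. For each d | 364:
  d = 1: σ(1) · 𝟙(364/1) = 1 · 1 = 1
  d = 2: σ(2) · 𝟙(364/2) = 3 · 1 = 3
  d = 4: σ(4) · 𝟙(364/4) = 7 · 1 = 7
  d = 7: σ(7) · 𝟙(364/7) = 8 · 1 = 8
  d = 13: σ(13) · 𝟙(364/13) = 14 · 1 = 14
  d = 14: σ(14) · 𝟙(364/14) = 24 · 1 = 24
  d = 26: σ(26) · 𝟙(364/26) = 42 · 1 = 42
  d = 28: σ(28) · 𝟙(364/28) = 56 · 1 = 56
  d = 52: σ(52) · 𝟙(364/52) = 98 · 1 = 98
  d = 91: σ(91) · 𝟙(364/91) = 112 · 1 = 112
  d = 182: σ(182) · 𝟙(364/182) = 336 · 1 = 336
  d = 364: σ(364) · 𝟙(364/364) = 784 · 1 = 784
Summing: (σ * 𝟙)(364) = 1 + 3 + 7 + 8 + 14 + 24 + 42 + 56 + 98 + 112 + 336 + 784 = 1485.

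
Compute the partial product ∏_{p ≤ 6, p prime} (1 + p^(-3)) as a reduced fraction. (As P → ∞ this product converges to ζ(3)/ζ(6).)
∏ = 147/125

The primes p ≤ 6 are [2, 3, 5]. For each, (1 + 1/p^3) = (p^3 + 1)/p^3. Multiplying these fractions over p ∈ [2, 3, 5] gives 147/125. (In the limit P → ∞ this tends to ζ(3)/ζ(6).)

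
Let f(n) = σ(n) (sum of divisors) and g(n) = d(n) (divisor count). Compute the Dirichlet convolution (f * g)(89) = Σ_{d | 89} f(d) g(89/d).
(σ * d)(89) = 92

Divisors of 89: [1, 89]. For each d | 89:
  d = 1: σ(1) · d(89/1) = 1 · 2 = 2
  d = 89: σ(89) · d(89/89) = 90 · 1 = 90
Summing: (σ * d)(89) = 2 + 90 = 92.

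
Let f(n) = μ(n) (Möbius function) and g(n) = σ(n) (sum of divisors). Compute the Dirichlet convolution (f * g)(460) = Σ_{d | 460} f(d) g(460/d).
(μ * σ)(460) = 460

Divisors of 460: [1, 2, 4, 5, 10, 20, 23, 46, 92, 115, 230, 460]. For each d | 460:
  d = 1: μ(1) · σ(460/1) = 1 · 1008 = 1008
  d = 2: μ(2) · σ(460/2) = -1 · 432 = -432
  d = 4: μ(4) · σ(460/4) = 0 · 144 = 0
  d = 5: μ(5) · σ(460/5) = -1 · 168 = -168
  d = 10: μ(10) · σ(460/10) = 1 · 72 = 72
  d = 20: μ(20) · σ(460/20) = 0 · 24 = 0
  d = 23: μ(23) · σ(460/23) = -1 · 42 = -42
  d = 46: μ(46) · σ(460/46) = 1 · 18 = 18
  d = 92: μ(92) · σ(460/92) = 0 · 6 = 0
  d = 115: μ(115) · σ(460/115) = 1 · 7 = 7
  d = 230: μ(230) · σ(460/230) = -1 · 3 = -3
  d = 460: μ(460) · σ(460/460) = 0 · 1 = 0
Summing: (μ * σ)(460) = 1008 + -432 + 0 + -168 + 72 + 0 + -42 + 18 + 0 + 7 + -3 + 0 = 460.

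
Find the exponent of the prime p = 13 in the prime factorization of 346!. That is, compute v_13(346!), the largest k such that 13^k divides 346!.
v_13(346!) = 28

Legendre's formula: v_p(n!) = Σ_{k ≥ 1} ⌊n / p^k⌋. For p = 13, n = 346, the terms are:
  ⌊346/13^1⌋ = ⌊346/13⌋ = 26
  ⌊346/13^2⌋ = ⌊346/169⌋ = 2
(the next term ⌊346/13^3⌋ = 0, terminating the sum). Summing: v_13(346!) = 26 + 2 = 28.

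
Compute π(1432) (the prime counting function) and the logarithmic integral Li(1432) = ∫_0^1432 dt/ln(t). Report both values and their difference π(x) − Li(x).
π(1432) = 226;  Li(1432) ≈ 238.48;  π(x) − Li(x) ≈ -12.48.

Direct count of primes ≤ 1432 gives π(1432) = 226. Numerical evaluation of the logarithmic integral gives Li(1432) ≈ 238.48. The difference π(x) − Li(x) ≈ -12.48 is typically negative for small/moderate x (Li(x) overestimates), though Littlewood's theorem shows this sign changes infinitely often.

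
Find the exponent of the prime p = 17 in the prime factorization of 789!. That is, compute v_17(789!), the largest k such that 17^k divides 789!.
v_17(789!) = 48

Legendre's formula: v_p(n!) = Σ_{k ≥ 1} ⌊n / p^k⌋. For p = 17, n = 789, the terms are:
  ⌊789/17^1⌋ = ⌊789/17⌋ = 46
  ⌊789/17^2⌋ = ⌊789/289⌋ = 2
(the next term ⌊789/17^3⌋ = 0, terminating the sum). Summing: v_17(789!) = 46 + 2 = 48.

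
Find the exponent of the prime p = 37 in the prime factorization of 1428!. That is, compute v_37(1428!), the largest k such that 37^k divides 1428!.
v_37(1428!) = 39

Legendre's formula: v_p(n!) = Σ_{k ≥ 1} ⌊n / p^k⌋. For p = 37, n = 1428, the terms are:
  ⌊1428/37^1⌋ = ⌊1428/37⌋ = 38
  ⌊1428/37^2⌋ = ⌊1428/1369⌋ = 1
(the next term ⌊1428/37^3⌋ = 0, terminating the sum). Summing: v_37(1428!) = 38 + 1 = 39.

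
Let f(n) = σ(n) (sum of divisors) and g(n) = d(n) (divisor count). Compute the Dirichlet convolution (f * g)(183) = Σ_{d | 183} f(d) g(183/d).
(σ * d)(183) = 384

Divisors of 183: [1, 3, 61, 183]. For each d | 183:
  d = 1: σ(1) · d(183/1) = 1 · 4 = 4
  d = 3: σ(3) · d(183/3) = 4 · 2 = 8
  d = 61: σ(61) · d(183/61) = 62 · 2 = 124
  d = 183: σ(183) · d(183/183) = 248 · 1 = 248
Summing: (σ * d)(183) = 4 + 8 + 124 + 248 = 384.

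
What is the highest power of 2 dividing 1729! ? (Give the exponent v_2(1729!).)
v_2(1729!) = 1724

Legendre's formula: v_p(n!) = Σ_{k ≥ 1} ⌊n / p^k⌋. For p = 2, n = 1729, the terms are:
  ⌊1729/2^1⌋ = ⌊1729/2⌋ = 864
  ⌊1729/2^2⌋ = ⌊1729/4⌋ = 432
  ⌊1729/2^3⌋ = ⌊1729/8⌋ = 216
  ⌊1729/2^4⌋ = ⌊1729/16⌋ = 108
  ⌊1729/2^5⌋ = ⌊1729/32⌋ = 54
  ⌊1729/2^6⌋ = ⌊1729/64⌋ = 27
  ⌊1729/2^7⌋ = ⌊1729/128⌋ = 13
  ⌊1729/2^8⌋ = ⌊1729/256⌋ = 6
  ⌊1729/2^9⌋ = ⌊1729/512⌋ = 3
  ⌊1729/2^10⌋ = ⌊1729/1024⌋ = 1
(the next term ⌊1729/2^11⌋ = 0, terminating the sum). Summing: v_2(1729!) = 864 + 432 + 216 + 108 + 54 + 27 + 13 + 6 + 3 + 1 = 1724.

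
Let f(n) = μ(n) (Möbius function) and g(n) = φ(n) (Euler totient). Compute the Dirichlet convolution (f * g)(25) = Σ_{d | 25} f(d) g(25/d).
(μ * φ)(25) = 16

Divisors of 25: [1, 5, 25]. For each d | 25:
  d = 1: μ(1) · φ(25/1) = 1 · 20 = 20
  d = 5: μ(5) · φ(25/5) = -1 · 4 = -4
  d = 25: μ(25) · φ(25/25) = 0 · 1 = 0
Summing: (μ * φ)(25) = 20 + -4 + 0 = 16.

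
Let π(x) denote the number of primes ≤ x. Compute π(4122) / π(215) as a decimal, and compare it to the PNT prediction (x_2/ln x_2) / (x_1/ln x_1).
π(4122)/π(215) = 566/47 ≈ 12.0426;  PNT prediction ≈ 12.3697.

π(215) = 47 and π(4122) = 566, so π(4122)/π(215) ≈ 12.0426. The PNT-predicted ratio is (4122/ln(4122)) / (215/ln(215)) ≈ 12.3697. The two agree to within a few percent, as expected.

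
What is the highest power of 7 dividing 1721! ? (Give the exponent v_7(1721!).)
v_7(1721!) = 285

Legendre's formula: v_p(n!) = Σ_{k ≥ 1} ⌊n / p^k⌋. For p = 7, n = 1721, the terms are:
  ⌊1721/7^1⌋ = ⌊1721/7⌋ = 245
  ⌊1721/7^2⌋ = ⌊1721/49⌋ = 35
  ⌊1721/7^3⌋ = ⌊1721/343⌋ = 5
(the next term ⌊1721/7^4⌋ = 0, terminating the sum). Summing: v_7(1721!) = 245 + 35 + 5 = 285.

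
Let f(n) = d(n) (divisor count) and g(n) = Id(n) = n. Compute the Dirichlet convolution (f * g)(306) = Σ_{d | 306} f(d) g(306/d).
(d * Id)(306) = 1368

Divisors of 306: [1, 2, 3, 6, 9, 17, 18, 34, 51, 102, 153, 306]. For each d | 306:
  d = 1: d(1) · Id(306/1) = 1 · 306 = 306
  d = 2: d(2) · Id(306/2) = 2 · 153 = 306
  d = 3: d(3) · Id(306/3) = 2 · 102 = 204
  d = 6: d(6) · Id(306/6) = 4 · 51 = 204
  d = 9: d(9) · Id(306/9) = 3 · 34 = 102
  d = 17: d(17) · Id(306/17) = 2 · 18 = 36
  d = 18: d(18) · Id(306/18) = 6 · 17 = 102
  d = 34: d(34) · Id(306/34) = 4 · 9 = 36
  d = 51: d(51) · Id(306/51) = 4 · 6 = 24
  d = 102: d(102) · Id(306/102) = 8 · 3 = 24
  d = 153: d(153) · Id(306/153) = 6 · 2 = 12
  d = 306: d(306) · Id(306/306) = 12 · 1 = 12
Summing: (d * Id)(306) = 306 + 306 + 204 + 204 + 102 + 36 + 102 + 36 + 24 + 24 + 12 + 12 = 1368.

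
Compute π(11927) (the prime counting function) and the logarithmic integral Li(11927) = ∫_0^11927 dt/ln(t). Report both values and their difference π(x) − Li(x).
π(11927) = 1429;  Li(11927) ≈ 1453.32;  π(x) − Li(x) ≈ -24.32.

Direct count of primes ≤ 11927 gives π(11927) = 1429. Numerical evaluation of the logarithmic integral gives Li(11927) ≈ 1453.32. The difference π(x) − Li(x) ≈ -24.32 is typically negative for small/moderate x (Li(x) overestimates), though Littlewood's theorem shows this sign changes infinitely often.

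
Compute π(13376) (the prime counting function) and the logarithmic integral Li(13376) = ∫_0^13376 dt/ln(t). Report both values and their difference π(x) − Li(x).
π(13376) = 1586;  Li(13376) ≈ 1606.74;  π(x) − Li(x) ≈ -20.74.

Direct count of primes ≤ 13376 gives π(13376) = 1586. Numerical evaluation of the logarithmic integral gives Li(13376) ≈ 1606.74. The difference π(x) − Li(x) ≈ -20.74 is typically negative for small/moderate x (Li(x) overestimates), though Littlewood's theorem shows this sign changes infinitely often.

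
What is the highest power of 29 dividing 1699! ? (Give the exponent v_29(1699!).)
v_29(1699!) = 60

Legendre's formula: v_p(n!) = Σ_{k ≥ 1} ⌊n / p^k⌋. For p = 29, n = 1699, the terms are:
  ⌊1699/29^1⌋ = ⌊1699/29⌋ = 58
  ⌊1699/29^2⌋ = ⌊1699/841⌋ = 2
(the next term ⌊1699/29^3⌋ = 0, terminating the sum). Summing: v_29(1699!) = 58 + 2 = 60.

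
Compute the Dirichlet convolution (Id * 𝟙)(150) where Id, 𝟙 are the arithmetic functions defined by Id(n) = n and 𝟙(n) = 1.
(Id * 𝟙)(150) = 372

Divisors of 150: [1, 2, 3, 5, 6, 10, 15, 25, 30, 50, 75, 150]. For each d | 150:
  d = 1: Id(1) · 𝟙(150/1) = 1 · 1 = 1
  d = 2: Id(2) · 𝟙(150/2) = 2 · 1 = 2
  d = 3: Id(3) · 𝟙(150/3) = 3 · 1 = 3
  d = 5: Id(5) · 𝟙(150/5) = 5 · 1 = 5
  d = 6: Id(6) · 𝟙(150/6) = 6 · 1 = 6
  d = 10: Id(10) · 𝟙(150/10) = 10 · 1 = 10
  d = 15: Id(15) · 𝟙(150/15) = 15 · 1 = 15
  d = 25: Id(25) · 𝟙(150/25) = 25 · 1 = 25
  d = 30: Id(30) · 𝟙(150/30) = 30 · 1 = 30
  d = 50: Id(50) · 𝟙(150/50) = 50 · 1 = 50
  d = 75: Id(75) · 𝟙(150/75) = 75 · 1 = 75
  d = 150: Id(150) · 𝟙(150/150) = 150 · 1 = 150
Summing: (Id * 𝟙)(150) = 1 + 2 + 3 + 5 + 6 + 10 + 15 + 25 + 30 + 50 + 75 + 150 = 372.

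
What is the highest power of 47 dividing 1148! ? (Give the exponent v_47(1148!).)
v_47(1148!) = 24

Legendre's formula: v_p(n!) = Σ_{k ≥ 1} ⌊n / p^k⌋. For p = 47, n = 1148, the terms are:
  ⌊1148/47^1⌋ = ⌊1148/47⌋ = 24
(the next term ⌊1148/47^2⌋ = 0, terminating the sum). Summing: v_47(1148!) = 24 = 24.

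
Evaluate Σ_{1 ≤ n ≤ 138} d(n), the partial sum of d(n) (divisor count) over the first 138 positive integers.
Σ_{n ≤ 138} d(n) = 705

Compute d(n) for each 1 ≤ n ≤ 138: d(1) = 1, d(2) = 2, d(3) = 2, d(4) = 3, d(5) = 2, d(6) = 4, d(7) = 2, d(8) = 4, d(9) = 3, d(10) = 4, d(11) = 2, d(12) = 6, d(13) = 2, d(14) = 4, d(15) = 4, d(16) = 5, d(17) = 2, d(18) = 6, d(19) = 2, d(20) = 6, d(21) = 4, d(22) = 4, d(23) = 2, d(24) = 8, d(25) = 3, d(26) = 4, d(27) = 4, d(28) = 6, d(29) = 2, d(30) = 8, d(31) = 2, d(32) = 6, d(33) = 4, d(34) = 4, d(35) = 4, d(36) = 9, d(37) = 2, d(38) = 4, d(39) = 4, d(40) = 8, d(41) = 2, d(42) = 8, d(43) = 2, d(44) = 6, d(45) = 6, d(46) = 4, d(47) = 2, d(48) = 10, d(49) = 3, d(50) = 6, d(51) = 4, d(52) = 6, d(53) = 2, d(54) = 8, d(55) = 4, d(56) = 8, d(57) = 4, d(58) = 4, d(59) = 2, d(60) = 12, d(61) = 2, d(62) = 4, d(63) = 6, d(64) = 7, d(65) = 4, d(66) = 8, d(67) = 2, d(68) = 6, d(69) = 4, d(70) = 8, d(71) = 2, d(72) = 12, d(73) = 2, d(74) = 4, d(75) = 6, d(76) = 6, d(77) = 4, d(78) = 8, d(79) = 2, d(80) = 10, d(81) = 5, d(82) = 4, d(83) = 2, d(84) = 12, d(85) = 4, d(86) = 4, d(87) = 4, d(88) = 8, d(89) = 2, d(90) = 12, d(91) = 4, d(92) = 6, d(93) = 4, d(94) = 4, d(95) = 4, d(96) = 12, d(97) = 2, d(98) = 6, d(99) = 6, d(100) = 9, d(101) = 2, d(102) = 8, d(103) = 2, d(104) = 8, d(105) = 8, d(106) = 4, d(107) = 2, d(108) = 12, d(109) = 2, d(110) = 8, d(111) = 4, d(112) = 10, d(113) = 2, d(114) = 8, d(115) = 4, d(116) = 6, d(117) = 6, d(118) = 4, d(119) = 4, d(120) = 16, d(121) = 3, d(122) = 4, d(123) = 4, d(124) = 6, d(125) = 4, d(126) = 12, d(127) = 2, d(128) = 8, d(129) = 4, d(130) = 8, d(131) = 2, d(132) = 12, d(133) = 4, d(134) = 4, d(135) = 8, d(136) = 8, d(137) = 2, d(138) = 8. Summing all 138 values: 705. (Dirichlet's divisor formula: Σ_{n ≤ x} d(n) = x ln(x) + (2γ − 1) x + O(√x). For x = 138, the asymptotic estimate is ≈ 701.27.)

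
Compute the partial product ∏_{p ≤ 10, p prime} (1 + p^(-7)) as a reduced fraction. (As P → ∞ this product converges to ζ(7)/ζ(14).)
∏ = 31528037707363/31268898281250

The primes p ≤ 10 are [2, 3, 5, 7]. For each, (1 + 1/p^7) = (p^7 + 1)/p^7. Multiplying these fractions over p ∈ [2, 3, 5, 7] gives 31528037707363/31268898281250. (In the limit P → ∞ this tends to ζ(7)/ζ(14).)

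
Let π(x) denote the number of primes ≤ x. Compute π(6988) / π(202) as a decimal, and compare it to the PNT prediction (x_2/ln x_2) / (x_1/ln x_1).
π(6988)/π(202) = 898/46 ≈ 19.5217;  PNT prediction ≈ 20.7451.

π(202) = 46 and π(6988) = 898, so π(6988)/π(202) ≈ 19.5217. The PNT-predicted ratio is (6988/ln(6988)) / (202/ln(202)) ≈ 20.7451. The two agree to within a few percent, as expected.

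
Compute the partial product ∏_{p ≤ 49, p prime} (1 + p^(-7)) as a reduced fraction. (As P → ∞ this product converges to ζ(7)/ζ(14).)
∏ = 263853992248183929955588067841649958807762565359040660091503223132247928290282626850939575242745161896165376/261685269908462752626449098337825267072687203746267710284915637456014619560925349129829845059340019784340625

The primes p ≤ 49 are [2, 3, 5, 7, 11, 13, 17, 19, 23, 29, 31, 37, 41, 43, 47]. For each, (1 + 1/p^7) = (p^7 + 1)/p^7. Multiplying these fractions over p ∈ [2, 3, 5, 7, 11, 13, 17, 19, 23, 29, 31, 37, 41, 43, 47] gives 263853992248183929955588067841649958807762565359040660091503223132247928290282626850939575242745161896165376/261685269908462752626449098337825267072687203746267710284915637456014619560925349129829845059340019784340625. (In the limit P → ∞ this tends to ζ(7)/ζ(14).)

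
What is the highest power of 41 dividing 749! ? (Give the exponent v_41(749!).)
v_41(749!) = 18

Legendre's formula: v_p(n!) = Σ_{k ≥ 1} ⌊n / p^k⌋. For p = 41, n = 749, the terms are:
  ⌊749/41^1⌋ = ⌊749/41⌋ = 18
(the next term ⌊749/41^2⌋ = 0, terminating the sum). Summing: v_41(749!) = 18 = 18.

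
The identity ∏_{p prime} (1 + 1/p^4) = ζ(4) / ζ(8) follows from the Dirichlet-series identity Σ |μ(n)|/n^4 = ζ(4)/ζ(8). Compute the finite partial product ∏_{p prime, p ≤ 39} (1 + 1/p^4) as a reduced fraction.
∏ = 706902957735712331680943125904125462935190109312/655798773317600826641830943030775489929079680625

The primes p ≤ 39 are [2, 3, 5, 7, 11, 13, 17, 19, 23, 29, 31, 37]. For each, (1 + 1/p^4) = (p^4 + 1)/p^4. Multiplying these fractions over p ∈ [2, 3, 5, 7, 11, 13, 17, 19, 23, 29, 31, 37] gives 706902957735712331680943125904125462935190109312/655798773317600826641830943030775489929079680625. (In the limit P → ∞ this tends to ζ(4)/ζ(8).)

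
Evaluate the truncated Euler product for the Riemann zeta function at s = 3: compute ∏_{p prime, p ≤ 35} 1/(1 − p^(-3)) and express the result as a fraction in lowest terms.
∏ = 209363023479599225665/174187638420315512832

The primes p ≤ 35 are [2, 3, 5, 7, 11, 13, 17, 19, 23, 29, 31]. For each prime, (1 − 1/p^3)^(-1) = p^3 / (p^3 − 1). The product is (1 − 1/2^3)^(-1), (1 − 1/3^3)^(-1), (1 − 1/5^3)^(-1), (1 − 1/7^3)^(-1), (1 − 1/11^3)^(-1), (1 − 1/13^3)^(-1), (1 − 1/17^3)^(-1), (1 − 1/19^3)^(-1), (1 − 1/23^3)^(-1), (1 − 1/29^3)^(-1), (1 − 1/31^3)^(-1) = ∏ p^3 / (p^3 − 1) = 209363023479599225665/174187638420315512832.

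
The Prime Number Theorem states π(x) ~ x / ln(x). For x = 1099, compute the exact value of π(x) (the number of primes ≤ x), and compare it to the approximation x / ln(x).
π(1099) = 184;  x/ln(x) ≈ 156.95;  relative error ≈ 14.70%.

Directly count primes up to 1099: π(1099) = 184. The PNT approximation gives 1099/ln(1099) ≈ 1099/7.00216 ≈ 156.95. Relative error (π(x) − x/ln(x)) / π(x) ≈ 14.70%; the approximation is known to undercount slightly (Li(x) is a better estimate).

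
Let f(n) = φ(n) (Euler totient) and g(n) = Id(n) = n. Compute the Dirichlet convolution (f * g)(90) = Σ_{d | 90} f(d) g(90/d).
(φ * Id)(90) = 567

Divisors of 90: [1, 2, 3, 5, 6, 9, 10, 15, 18, 30, 45, 90]. For each d | 90:
  d = 1: φ(1) · Id(90/1) = 1 · 90 = 90
  d = 2: φ(2) · Id(90/2) = 1 · 45 = 45
  d = 3: φ(3) · Id(90/3) = 2 · 30 = 60
  d = 5: φ(5) · Id(90/5) = 4 · 18 = 72
  d = 6: φ(6) · Id(90/6) = 2 · 15 = 30
  d = 9: φ(9) · Id(90/9) = 6 · 10 = 60
  d = 10: φ(10) · Id(90/10) = 4 · 9 = 36
  d = 15: φ(15) · Id(90/15) = 8 · 6 = 48
  d = 18: φ(18) · Id(90/18) = 6 · 5 = 30
  d = 30: φ(30) · Id(90/30) = 8 · 3 = 24
  d = 45: φ(45) · Id(90/45) = 24 · 2 = 48
  d = 90: φ(90) · Id(90/90) = 24 · 1 = 24
Summing: (φ * Id)(90) = 90 + 45 + 60 + 72 + 30 + 60 + 36 + 48 + 30 + 24 + 48 + 24 = 567.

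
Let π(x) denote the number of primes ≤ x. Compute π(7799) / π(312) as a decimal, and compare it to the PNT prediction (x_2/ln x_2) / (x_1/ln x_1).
π(7799)/π(312) = 987/64 ≈ 15.4219;  PNT prediction ≈ 16.0188.

π(312) = 64 and π(7799) = 987, so π(7799)/π(312) ≈ 15.4219. The PNT-predicted ratio is (7799/ln(7799)) / (312/ln(312)) ≈ 16.0188. The two agree to within a few percent, as expected.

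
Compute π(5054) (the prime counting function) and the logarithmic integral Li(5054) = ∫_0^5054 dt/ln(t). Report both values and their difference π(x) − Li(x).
π(5054) = 676;  Li(5054) ≈ 690.62;  π(x) − Li(x) ≈ -14.62.

Direct count of primes ≤ 5054 gives π(5054) = 676. Numerical evaluation of the logarithmic integral gives Li(5054) ≈ 690.62. The difference π(x) − Li(x) ≈ -14.62 is typically negative for small/moderate x (Li(x) overestimates), though Littlewood's theorem shows this sign changes infinitely often.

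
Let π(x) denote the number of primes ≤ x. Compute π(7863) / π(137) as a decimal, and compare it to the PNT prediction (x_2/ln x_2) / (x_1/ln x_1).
π(7863)/π(137) = 992/33 ≈ 30.0606;  PNT prediction ≈ 31.4806.

π(137) = 33 and π(7863) = 992, so π(7863)/π(137) ≈ 30.0606. The PNT-predicted ratio is (7863/ln(7863)) / (137/ln(137)) ≈ 31.4806. The two agree to within a few percent, as expected.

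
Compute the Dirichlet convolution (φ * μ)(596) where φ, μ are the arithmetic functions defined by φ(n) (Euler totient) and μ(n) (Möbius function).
(φ * μ)(596) = 147

Divisors of 596: [1, 2, 4, 149, 298, 596]. For each d | 596:
  d = 1: φ(1) · μ(596/1) = 1 · 0 = 0
  d = 2: φ(2) · μ(596/2) = 1 · 1 = 1
  d = 4: φ(4) · μ(596/4) = 2 · -1 = -2
  d = 149: φ(149) · μ(596/149) = 148 · 0 = 0
  d = 298: φ(298) · μ(596/298) = 148 · -1 = -148
  d = 596: φ(596) · μ(596/596) = 296 · 1 = 296
Summing: (φ * μ)(596) = 0 + 1 + -2 + 0 + -148 + 296 = 147.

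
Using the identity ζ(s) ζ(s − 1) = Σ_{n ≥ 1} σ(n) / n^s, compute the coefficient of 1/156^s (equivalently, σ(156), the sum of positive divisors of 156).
σ(156) = 392

In the product (Σ m^0/m^s)(Σ k / k^s) = Σ (Σ_{d | n} d) / n^s, the coefficient of 1/n^s is σ(n) = Σ_{d | n} d. For n = 156, divisors are [1, 2, 3, 4, 6, 12, 13, 26, 39, 52, 78, 156]; summing: σ(156) = 392.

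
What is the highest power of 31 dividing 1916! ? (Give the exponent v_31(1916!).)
v_31(1916!) = 62

Legendre's formula: v_p(n!) = Σ_{k ≥ 1} ⌊n / p^k⌋. For p = 31, n = 1916, the terms are:
  ⌊1916/31^1⌋ = ⌊1916/31⌋ = 61
  ⌊1916/31^2⌋ = ⌊1916/961⌋ = 1
(the next term ⌊1916/31^3⌋ = 0, terminating the sum). Summing: v_31(1916!) = 61 + 1 = 62.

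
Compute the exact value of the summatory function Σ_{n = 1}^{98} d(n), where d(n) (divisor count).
Σ_{n ≤ 98} d(n) = 467

Compute d(n) for each 1 ≤ n ≤ 98: d(1) = 1, d(2) = 2, d(3) = 2, d(4) = 3, d(5) = 2, d(6) = 4, d(7) = 2, d(8) = 4, d(9) = 3, d(10) = 4, d(11) = 2, d(12) = 6, d(13) = 2, d(14) = 4, d(15) = 4, d(16) = 5, d(17) = 2, d(18) = 6, d(19) = 2, d(20) = 6, d(21) = 4, d(22) = 4, d(23) = 2, d(24) = 8, d(25) = 3, d(26) = 4, d(27) = 4, d(28) = 6, d(29) = 2, d(30) = 8, d(31) = 2, d(32) = 6, d(33) = 4, d(34) = 4, d(35) = 4, d(36) = 9, d(37) = 2, d(38) = 4, d(39) = 4, d(40) = 8, d(41) = 2, d(42) = 8, d(43) = 2, d(44) = 6, d(45) = 6, d(46) = 4, d(47) = 2, d(48) = 10, d(49) = 3, d(50) = 6, d(51) = 4, d(52) = 6, d(53) = 2, d(54) = 8, d(55) = 4, d(56) = 8, d(57) = 4, d(58) = 4, d(59) = 2, d(60) = 12, d(61) = 2, d(62) = 4, d(63) = 6, d(64) = 7, d(65) = 4, d(66) = 8, d(67) = 2, d(68) = 6, d(69) = 4, d(70) = 8, d(71) = 2, d(72) = 12, d(73) = 2, d(74) = 4, d(75) = 6, d(76) = 6, d(77) = 4, d(78) = 8, d(79) = 2, d(80) = 10, d(81) = 5, d(82) = 4, d(83) = 2, d(84) = 12, d(85) = 4, d(86) = 4, d(87) = 4, d(88) = 8, d(89) = 2, d(90) = 12, d(91) = 4, d(92) = 6, d(93) = 4, d(94) = 4, d(95) = 4, d(96) = 12, d(97) = 2, d(98) = 6. Summing all 98 values: 467. (Dirichlet's divisor formula: Σ_{n ≤ x} d(n) = x ln(x) + (2γ − 1) x + O(√x). For x = 98, the asymptotic estimate is ≈ 464.46.)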